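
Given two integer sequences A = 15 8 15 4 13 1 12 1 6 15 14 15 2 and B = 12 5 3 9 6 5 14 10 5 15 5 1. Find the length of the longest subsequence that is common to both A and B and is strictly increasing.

3

For each value that appears in both, track the longest common increasing run ending there.
The best achievable length is 3; one witness is 12, 14, 15 (A-positions 7,11,12, B-positions 1,7,10).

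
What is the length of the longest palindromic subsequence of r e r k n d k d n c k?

7

One longest palindromic subsequence is kndkdnk (positions 4,5,6,7,8,9,11); it reads the same forward and backward, and the interval DP gives dp[1][11] = 7.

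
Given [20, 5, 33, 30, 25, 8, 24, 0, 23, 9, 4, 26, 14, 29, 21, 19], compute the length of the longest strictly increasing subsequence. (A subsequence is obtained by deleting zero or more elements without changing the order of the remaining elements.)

Scanning left to right, the best length ending at each element is: 20→1, 5→1, 33→2, 30→2, 25→2, 8→2, 24→3, 0→1, 23→3, 9→3, 4→2, 26→4, 14→4, 29→5, 21→5, 19→5.
So the longest increasing subsequence has length 5, e.g. 5, 8, 24, 26, 29.

5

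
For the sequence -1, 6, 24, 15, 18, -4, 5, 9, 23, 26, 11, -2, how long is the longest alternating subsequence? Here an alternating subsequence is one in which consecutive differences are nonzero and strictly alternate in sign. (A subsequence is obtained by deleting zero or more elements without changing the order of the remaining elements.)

7

Track the best alternating length ending on an up-step vs a down-step at each position: up/down = 1/1, 2/1, 2/1, 2/3, 4/3, 1/5, 6/5, 6/5, 6/3, 6/1, 6/7, 6/7.
The maximum over both is 7; one such subsequence is -1, 24, 15, 18, -4, 23, 11.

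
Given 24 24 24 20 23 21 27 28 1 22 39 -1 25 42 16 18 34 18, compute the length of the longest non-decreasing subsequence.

7

Let dp[i] be the longest non-decreasing subsequence ending at position i. Then dp = [1, 2, 3, 1, 2, 2, 4, 5, 1, 3, 6, 1, 4, 7, 2, 3, 6, 4].
The maximum is 7; one witness is 24, 24, 24, 27, 28, 39, 42 at positions 1,2,3,7,8,11,14.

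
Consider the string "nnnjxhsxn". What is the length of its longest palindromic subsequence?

Using dp[i][j] = 2 + dp[i+1][j−1] if the ends match, else max(dp[i+1][j], dp[i][j−1]):
dp[1][9] = 5. A witness is nxsxn at positions 1,5,7,8,9.

5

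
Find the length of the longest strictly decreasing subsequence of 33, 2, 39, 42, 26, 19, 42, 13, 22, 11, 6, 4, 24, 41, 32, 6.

7

One longest decreasing subsequence is 33, 26, 19, 13, 11, 6, 4 (positions 1,5,6,8,10,11,12), of length 7; no longer one exists.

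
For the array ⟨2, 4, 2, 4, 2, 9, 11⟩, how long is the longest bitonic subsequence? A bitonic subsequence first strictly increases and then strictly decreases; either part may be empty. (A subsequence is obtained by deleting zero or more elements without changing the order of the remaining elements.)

One longest bitonic subsequence is 2, 4, 9, 11 (positions 1,2,6,7): it rises to 11 then falls. Length 4 is optimal.

4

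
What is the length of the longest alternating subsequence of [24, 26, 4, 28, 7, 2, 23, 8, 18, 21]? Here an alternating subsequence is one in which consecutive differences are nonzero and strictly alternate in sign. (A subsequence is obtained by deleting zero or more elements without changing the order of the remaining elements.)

8

A longest alternating subsequence is 24, 26, 4, 28, 7, 23, 8, 18 (positions 1,2,3,4,5,7,8,9); its 7 consecutive differences strictly alternate in sign, and length 8 is optimal.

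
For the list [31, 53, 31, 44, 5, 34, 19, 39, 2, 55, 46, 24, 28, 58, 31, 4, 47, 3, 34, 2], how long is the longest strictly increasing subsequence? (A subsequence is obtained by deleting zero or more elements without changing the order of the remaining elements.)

Let dp[i] be the longest increasing subsequence ending at position i. Then dp = [1, 2, 1, 2, 1, 2, 2, 3, 1, 4, 4, 3, 4, 5, 5, 2, 6, 2, 6, 1].
The maximum is 6; one witness is 5, 19, 24, 28, 31, 47 at positions 5,7,12,13,15,17.

6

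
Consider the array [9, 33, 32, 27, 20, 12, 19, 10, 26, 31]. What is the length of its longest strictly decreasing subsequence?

6

One longest decreasing subsequence is 33, 32, 27, 20, 12, 10 (positions 2,3,4,5,6,8), of length 6; no longer one exists.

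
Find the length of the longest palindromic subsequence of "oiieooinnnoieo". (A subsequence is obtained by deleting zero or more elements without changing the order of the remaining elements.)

9

Using dp[i][j] = 2 + dp[i+1][j−1] if the ends match, else max(dp[i+1][j], dp[i][j−1]):
dp[1][14] = 9. A witness is oeinnnieo at positions 1,4,7,8,9,10,12,13,14.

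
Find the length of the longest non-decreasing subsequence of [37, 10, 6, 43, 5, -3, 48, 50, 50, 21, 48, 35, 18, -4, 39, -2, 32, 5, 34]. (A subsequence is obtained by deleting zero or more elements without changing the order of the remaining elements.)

Scanning left to right, the best length ending at each element is: 37→1, 10→1, 6→1, 43→2, 5→1, -3→1, 48→3, 50→4, 50→5, 21→2, 48→4, 35→3, 18→2, -4→1, 39→4, -2→2, 32→3, 5→3, 34→4.
So the longest non-decreasing subsequence has length 5, e.g. 37, 43, 48, 50, 50.

5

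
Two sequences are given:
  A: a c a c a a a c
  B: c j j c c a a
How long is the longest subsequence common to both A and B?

4

A longest common subsequence is ccaa (length 4); the LCS DP confirms no longer common subsequence exists.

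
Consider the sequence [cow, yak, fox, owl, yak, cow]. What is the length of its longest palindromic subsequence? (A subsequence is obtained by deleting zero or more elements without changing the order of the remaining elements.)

One longest palindromic subsequence is cow yak owl yak cow (positions 1,2,4,5,6); it reads the same forward and backward, and the interval DP gives dp[1][6] = 5.

5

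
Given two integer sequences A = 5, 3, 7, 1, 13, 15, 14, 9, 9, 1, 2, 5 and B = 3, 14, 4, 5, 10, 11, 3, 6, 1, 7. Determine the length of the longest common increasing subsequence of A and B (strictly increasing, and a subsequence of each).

A longest common strictly increasing subsequence is 3, 14 (length 2); it appears in order in both A and B, and no longer such subsequence exists.

2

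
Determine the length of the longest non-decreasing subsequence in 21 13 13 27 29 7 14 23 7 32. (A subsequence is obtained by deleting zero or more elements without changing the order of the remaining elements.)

Let dp[i] be the longest non-decreasing subsequence ending at position i. Then dp = [1, 1, 2, 3, 4, 1, 3, 4, 2, 5].
The maximum is 5; one witness is 13, 13, 27, 29, 32 at positions 2,3,4,5,10.

5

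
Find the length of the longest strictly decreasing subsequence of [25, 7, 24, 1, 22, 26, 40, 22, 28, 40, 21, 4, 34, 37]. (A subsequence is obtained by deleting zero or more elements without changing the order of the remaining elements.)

5

Scanning left to right, the best length ending at each element is: 25→1, 7→2, 24→2, 1→3, 22→3, 26→1, 40→1, 22→3, 28→2, 40→1, 21→4, 4→5, 34→2, 37→2.
So the longest decreasing subsequence has length 5, e.g. 25, 24, 22, 21, 4.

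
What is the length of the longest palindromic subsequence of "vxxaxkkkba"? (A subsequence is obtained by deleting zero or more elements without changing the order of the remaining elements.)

One longest palindromic subsequence is akkka (positions 4,6,7,8,10); it reads the same forward and backward, and the interval DP gives dp[1][10] = 5.

5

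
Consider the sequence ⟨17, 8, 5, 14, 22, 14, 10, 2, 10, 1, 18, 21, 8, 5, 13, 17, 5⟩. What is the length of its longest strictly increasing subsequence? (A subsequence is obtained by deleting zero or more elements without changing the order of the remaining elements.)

Scanning left to right, the best length ending at each element is: 17→1, 8→1, 5→1, 14→2, 22→3, 14→2, 10→2, 2→1, 10→2, 1→1, 18→3, 21→4, 8→2, 5→2, 13→3, 17→4, 5→2.
So the longest increasing subsequence has length 4, e.g. 8, 14, 18, 21.

4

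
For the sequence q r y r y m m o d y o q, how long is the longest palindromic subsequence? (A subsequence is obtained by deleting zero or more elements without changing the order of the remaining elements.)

One longest palindromic subsequence is qymmyq (positions 1,5,6,7,10,12); it reads the same forward and backward, and the interval DP gives dp[1][12] = 6.

6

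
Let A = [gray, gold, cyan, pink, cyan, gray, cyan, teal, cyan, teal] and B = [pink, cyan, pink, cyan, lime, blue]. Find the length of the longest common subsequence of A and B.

3

A longest common subsequence is cyan, pink, cyan (length 3); the LCS DP confirms no longer common subsequence exists.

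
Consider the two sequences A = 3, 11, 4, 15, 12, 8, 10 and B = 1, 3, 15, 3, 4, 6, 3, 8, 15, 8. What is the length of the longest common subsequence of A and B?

4

Backtracking the LCS table gives one alignment: 3 (A1,B4) → 4 (A3,B5) → 15 (A4,B9) → 8 (A6,B10).
So the longest common subsequence has length 4.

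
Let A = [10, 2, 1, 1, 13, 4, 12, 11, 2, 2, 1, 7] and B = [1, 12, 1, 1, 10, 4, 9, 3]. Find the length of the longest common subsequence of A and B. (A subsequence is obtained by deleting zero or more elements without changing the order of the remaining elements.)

Backtracking the LCS table gives one alignment: 1 (A3,B3) → 1 (A4,B4) → 4 (A6,B6).
So the longest common subsequence has length 3.

3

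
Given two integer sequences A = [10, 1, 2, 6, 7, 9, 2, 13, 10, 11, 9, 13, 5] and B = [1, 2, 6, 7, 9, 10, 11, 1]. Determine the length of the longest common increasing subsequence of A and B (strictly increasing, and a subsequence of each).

7

A longest common strictly increasing subsequence is 1, 2, 6, 7, 9, 10, 11 (length 7); it appears in order in both A and B, and no longer such subsequence exists.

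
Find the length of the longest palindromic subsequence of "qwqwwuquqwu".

7

One longest palindromic subsequence is wququqw (positions 2,3,6,7,8,9,10); it reads the same forward and backward, and the interval DP gives dp[1][11] = 7.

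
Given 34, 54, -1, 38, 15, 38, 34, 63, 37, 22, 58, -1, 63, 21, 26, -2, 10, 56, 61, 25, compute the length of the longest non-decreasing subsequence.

6

Let dp[i] be the longest non-decreasing subsequence ending at position i. Then dp = [1, 2, 1, 2, 2, 3, 3, 4, 4, 3, 5, 2, 6, 3, 4, 1, 3, 5, 6, 4].
The maximum is 6; one witness is -1, 15, 34, 37, 58, 63 at positions 3,5,7,9,11,13.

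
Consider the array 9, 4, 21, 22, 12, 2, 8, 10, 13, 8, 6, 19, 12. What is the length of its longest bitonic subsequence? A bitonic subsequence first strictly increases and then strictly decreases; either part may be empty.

7

Let inc[i] be the LIS ending at i and dec[i] the longest strictly decreasing subsequence starting at i. inc = [1, 1, 2, 3, 2, 1, 2, 3, 4, 2, 2, 5, 4], dec = [3, 2, 5, 5, 4, 1, 2, 3, 3, 2, 1, 2, 1].
max_i inc[i]+dec[i]−1 = 7, with one witness 9, 21, 22, 12, 10, 8, 6.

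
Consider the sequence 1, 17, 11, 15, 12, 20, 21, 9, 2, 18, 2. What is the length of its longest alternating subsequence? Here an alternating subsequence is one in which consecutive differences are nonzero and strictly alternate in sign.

9

A longest alternating subsequence is 1, 17, 11, 15, 12, 20, 9, 18, 2 (positions 1,2,3,4,5,6,8,10,11); its 8 consecutive differences strictly alternate in sign, and length 9 is optimal.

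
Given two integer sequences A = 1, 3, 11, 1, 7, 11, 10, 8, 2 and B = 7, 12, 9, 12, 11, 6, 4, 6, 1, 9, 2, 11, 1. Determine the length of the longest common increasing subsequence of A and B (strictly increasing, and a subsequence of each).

For each value that appears in both, track the longest common increasing run ending there.
The best achievable length is 2; one witness is 7, 11 (A-positions 5,6, B-positions 1,5).

2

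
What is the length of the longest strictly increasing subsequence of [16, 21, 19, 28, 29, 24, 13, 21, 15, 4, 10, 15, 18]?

4

Scanning left to right, the best length ending at each element is: 16→1, 21→2, 19→2, 28→3, 29→4, 24→3, 13→1, 21→3, 15→2, 4→1, 10→2, 15→3, 18→4.
So the longest increasing subsequence has length 4, e.g. 16, 21, 28, 29.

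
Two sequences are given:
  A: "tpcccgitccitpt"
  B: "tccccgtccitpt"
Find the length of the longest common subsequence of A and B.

Backtracking the LCS table gives one alignment: t (A1,B1) → c (A3,B3) → c (A4,B4) → c (A5,B5) → g (A6,B6) → t (A8,B7) → c (A9,B8) → c (A10,B9) → i (A11,B10) → t (A12,B11) → p (A13,B12) → t (A14,B13).
So the longest common subsequence has length 12.

12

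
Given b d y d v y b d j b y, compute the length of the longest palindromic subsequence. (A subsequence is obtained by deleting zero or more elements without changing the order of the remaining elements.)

7

Using dp[i][j] = 2 + dp[i+1][j−1] if the ends match, else max(dp[i+1][j], dp[i][j−1]):
dp[1][11] = 7. A witness is bdyvydb at positions 1,2,3,5,6,8,10.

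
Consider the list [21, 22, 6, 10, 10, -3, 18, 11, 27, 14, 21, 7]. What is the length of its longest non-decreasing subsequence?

One longest non-decreasing subsequence is 6, 10, 10, 11, 14, 21 (positions 3,4,5,8,10,11), of length 6; no longer one exists.

6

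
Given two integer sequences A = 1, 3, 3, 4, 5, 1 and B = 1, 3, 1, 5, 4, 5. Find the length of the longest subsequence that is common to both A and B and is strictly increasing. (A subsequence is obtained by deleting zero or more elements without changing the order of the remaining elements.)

4

A longest common strictly increasing subsequence is 1, 3, 4, 5 (length 4); it appears in order in both A and B, and no longer such subsequence exists.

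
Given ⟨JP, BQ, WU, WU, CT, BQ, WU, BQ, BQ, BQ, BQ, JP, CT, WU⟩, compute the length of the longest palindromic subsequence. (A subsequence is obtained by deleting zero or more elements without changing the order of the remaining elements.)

9

One longest palindromic subsequence is WU CT BQ BQ BQ BQ BQ CT WU (positions 3,5,6,8,9,10,11,13,14); it reads the same forward and backward, and the interval DP gives dp[1][14] = 9.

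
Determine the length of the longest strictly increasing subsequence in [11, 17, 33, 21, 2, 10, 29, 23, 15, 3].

4

Scanning left to right, the best length ending at each element is: 11→1, 17→2, 33→3, 21→3, 2→1, 10→2, 29→4, 23→4, 15→3, 3→2.
So the longest increasing subsequence has length 4, e.g. 11, 17, 21, 29.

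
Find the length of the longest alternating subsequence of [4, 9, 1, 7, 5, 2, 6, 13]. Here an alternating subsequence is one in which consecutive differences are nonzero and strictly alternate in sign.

Track the best alternating length ending on an up-step vs a down-step at each position: up/down = 1/1, 2/1, 1/3, 4/3, 4/5, 4/5, 6/5, 6/1.
The maximum over both is 6; one such subsequence is 4, 9, 1, 7, 5, 6.

6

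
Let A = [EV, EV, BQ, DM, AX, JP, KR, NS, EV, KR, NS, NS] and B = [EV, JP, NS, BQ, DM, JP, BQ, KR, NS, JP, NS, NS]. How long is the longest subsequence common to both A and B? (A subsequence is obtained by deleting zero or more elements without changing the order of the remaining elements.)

8

A longest common subsequence is EV, BQ, DM, JP, KR, NS, NS, NS (length 8); the LCS DP confirms no longer common subsequence exists.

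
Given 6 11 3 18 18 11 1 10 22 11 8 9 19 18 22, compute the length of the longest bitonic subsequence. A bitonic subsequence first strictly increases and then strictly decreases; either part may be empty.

6

Let inc[i] be the LIS ending at i and dec[i] the longest strictly decreasing subsequence starting at i. inc = [1, 2, 1, 3, 3, 2, 1, 2, 4, 3, 2, 3, 4, 4, 5], dec = [3, 3, 2, 4, 4, 3, 1, 2, 3, 2, 1, 1, 2, 1, 1].
max_i inc[i]+dec[i]−1 = 6, with one witness 6, 11, 18, 11, 10, 9.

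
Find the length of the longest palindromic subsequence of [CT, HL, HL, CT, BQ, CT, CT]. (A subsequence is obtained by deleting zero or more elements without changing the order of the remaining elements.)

5

One longest palindromic subsequence is CT CT BQ CT CT (positions 1,4,5,6,7); it reads the same forward and backward, and the interval DP gives dp[1][7] = 5.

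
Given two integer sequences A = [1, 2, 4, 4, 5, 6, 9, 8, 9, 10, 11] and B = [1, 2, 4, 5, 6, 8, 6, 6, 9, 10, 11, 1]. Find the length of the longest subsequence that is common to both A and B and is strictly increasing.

9

For each value that appears in both, track the longest common increasing run ending there.
The best achievable length is 9; one witness is 1, 2, 4, 5, 6, 8, 9, 10, 11 (A-positions 1,2,3,5,6,8,9,10,11, B-positions 1,2,3,4,5,6,9,10,11).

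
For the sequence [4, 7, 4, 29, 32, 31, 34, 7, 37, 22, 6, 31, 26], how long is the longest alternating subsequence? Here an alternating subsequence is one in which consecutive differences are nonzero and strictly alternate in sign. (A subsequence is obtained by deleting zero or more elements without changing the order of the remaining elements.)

Track the best alternating length ending on an up-step vs a down-step at each position: up/down = 1/1, 2/1, 1/3, 4/1, 4/1, 4/5, 6/1, 4/7, 8/1, 8/9, 4/9, 10/9, 10/11.
The maximum over both is 11; one such subsequence is 4, 7, 4, 32, 31, 34, 7, 37, 22, 31, 26.

11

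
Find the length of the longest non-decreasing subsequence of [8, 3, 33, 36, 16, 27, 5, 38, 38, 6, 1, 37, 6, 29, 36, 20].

6

Scanning left to right, the best length ending at each element is: 8→1, 3→1, 33→2, 36→3, 16→2, 27→3, 5→2, 38→4, 38→5, 6→3, 1→1, 37→4, 6→4, 29→5, 36→6, 20→5.
So the longest non-decreasing subsequence has length 6, e.g. 3, 5, 6, 6, 29, 36.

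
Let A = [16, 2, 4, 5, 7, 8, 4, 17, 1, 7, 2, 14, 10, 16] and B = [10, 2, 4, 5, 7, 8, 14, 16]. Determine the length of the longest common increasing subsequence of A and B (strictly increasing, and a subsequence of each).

7

For each value that appears in both, track the longest common increasing run ending there.
The best achievable length is 7; one witness is 2, 4, 5, 7, 8, 14, 16 (A-positions 2,3,4,5,6,12,14, B-positions 2,3,4,5,6,7,8).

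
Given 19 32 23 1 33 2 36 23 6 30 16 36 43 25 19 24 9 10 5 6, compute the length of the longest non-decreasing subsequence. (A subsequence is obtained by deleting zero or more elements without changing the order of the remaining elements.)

6

Scanning left to right, the best length ending at each element is: 19→1, 32→2, 23→2, 1→1, 33→3, 2→2, 36→4, 23→3, 6→3, 30→4, 16→4, 36→5, 43→6, 25→5, 19→5, 24→6, 9→4, 10→5, 5→3, 6→4.
So the longest non-decreasing subsequence has length 6, e.g. 19, 32, 33, 36, 36, 43.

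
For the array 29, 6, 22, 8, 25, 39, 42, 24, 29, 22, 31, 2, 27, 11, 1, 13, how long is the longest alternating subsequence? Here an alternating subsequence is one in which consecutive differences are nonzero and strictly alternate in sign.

13

A longest alternating subsequence is 29, 6, 22, 8, 25, 24, 29, 22, 31, 2, 27, 11, 13 (positions 1,2,3,4,5,8,9,10,11,12,13,14,16); its 12 consecutive differences strictly alternate in sign, and length 13 is optimal.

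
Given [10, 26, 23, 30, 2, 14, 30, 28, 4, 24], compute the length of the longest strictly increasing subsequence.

Let dp[i] be the longest increasing subsequence ending at position i. Then dp = [1, 2, 2, 3, 1, 2, 3, 3, 2, 3].
The maximum is 3; one witness is 10, 26, 30 at positions 1,2,4.

3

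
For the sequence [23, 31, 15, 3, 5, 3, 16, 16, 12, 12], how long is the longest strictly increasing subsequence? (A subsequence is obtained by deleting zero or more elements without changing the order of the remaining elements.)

3

One longest increasing subsequence is 3, 5, 16 (positions 4,5,7), of length 3; no longer one exists.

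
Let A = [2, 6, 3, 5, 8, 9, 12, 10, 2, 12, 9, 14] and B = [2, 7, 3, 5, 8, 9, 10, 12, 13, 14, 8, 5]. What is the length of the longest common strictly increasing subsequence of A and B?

A longest common strictly increasing subsequence is 2, 3, 5, 8, 9, 10, 12, 14 (length 8); it appears in order in both A and B, and no longer such subsequence exists.

8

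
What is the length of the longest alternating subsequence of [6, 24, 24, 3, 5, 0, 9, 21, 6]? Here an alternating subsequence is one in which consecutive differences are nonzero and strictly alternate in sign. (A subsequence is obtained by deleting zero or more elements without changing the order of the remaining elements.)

7

Track the best alternating length ending on an up-step vs a down-step at each position: up/down = 1/1, 2/1, 2/1, 1/3, 4/3, 1/5, 6/3, 6/3, 6/7.
The maximum over both is 7; one such subsequence is 6, 24, 3, 5, 0, 9, 6.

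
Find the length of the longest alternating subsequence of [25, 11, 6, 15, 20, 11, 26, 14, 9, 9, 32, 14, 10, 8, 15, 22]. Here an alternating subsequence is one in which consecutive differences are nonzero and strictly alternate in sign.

9

Track the best alternating length ending on an up-step vs a down-step at each position: up/down = 1/1, 1/2, 1/2, 3/2, 3/2, 3/4, 5/1, 5/6, 3/6, 3/6, 7/1, 7/8, 7/8, 3/8, 9/8, 9/8.
The maximum over both is 9; one such subsequence is 25, 11, 15, 11, 26, 14, 32, 14, 15.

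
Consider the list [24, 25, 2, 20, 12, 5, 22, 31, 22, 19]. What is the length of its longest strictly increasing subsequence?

Let dp[i] be the longest increasing subsequence ending at position i. Then dp = [1, 2, 1, 2, 2, 2, 3, 4, 3, 3].
The maximum is 4; one witness is 2, 20, 22, 31 at positions 3,4,7,8.

4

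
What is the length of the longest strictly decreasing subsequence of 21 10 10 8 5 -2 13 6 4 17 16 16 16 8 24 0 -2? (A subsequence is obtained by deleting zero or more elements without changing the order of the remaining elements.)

7

Scanning left to right, the best length ending at each element is: 21→1, 10→2, 10→2, 8→3, 5→4, -2→5, 13→2, 6→4, 4→5, 17→2, 16→3, 16→3, 16→3, 8→4, 24→1, 0→6, -2→7.
So the longest decreasing subsequence has length 7, e.g. 21, 10, 8, 5, 4, 0, -2.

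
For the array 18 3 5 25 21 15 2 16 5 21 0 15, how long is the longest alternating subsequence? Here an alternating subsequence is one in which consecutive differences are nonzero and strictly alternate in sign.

9

A longest alternating subsequence is 18, 3, 25, 15, 16, 5, 21, 0, 15 (positions 1,2,4,6,8,9,10,11,12); its 8 consecutive differences strictly alternate in sign, and length 9 is optimal.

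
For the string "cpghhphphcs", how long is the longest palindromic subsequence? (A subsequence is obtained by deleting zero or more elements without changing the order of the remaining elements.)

7

Using dp[i][j] = 2 + dp[i+1][j−1] if the ends match, else max(dp[i+1][j], dp[i][j−1]):
dp[1][11] = 7. A witness is chphphc at positions 1,4,6,7,8,9,10.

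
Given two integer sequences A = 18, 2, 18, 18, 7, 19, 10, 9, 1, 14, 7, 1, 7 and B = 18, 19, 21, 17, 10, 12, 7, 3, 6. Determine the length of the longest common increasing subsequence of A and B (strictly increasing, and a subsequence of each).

A longest common strictly increasing subsequence is 18, 19 (length 2); it appears in order in both A and B, and no longer such subsequence exists.

2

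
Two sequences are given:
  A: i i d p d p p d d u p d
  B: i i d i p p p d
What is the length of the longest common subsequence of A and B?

Backtracking the LCS table gives one alignment: i (A1,B1) → i (A2,B2) → d (A3,B3) → p (A6,B5) → p (A7,B6) → p (A11,B7) → d (A12,B8).
So the longest common subsequence has length 7.

7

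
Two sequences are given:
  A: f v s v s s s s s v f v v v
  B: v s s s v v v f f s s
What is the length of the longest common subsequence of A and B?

7

A longest common subsequence is vsssvvv (length 7); the LCS DP confirms no longer common subsequence exists.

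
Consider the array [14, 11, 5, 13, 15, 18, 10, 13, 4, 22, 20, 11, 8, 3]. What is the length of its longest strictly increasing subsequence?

5

One longest increasing subsequence is 11, 13, 15, 18, 22 (positions 2,4,5,6,10), of length 5; no longer one exists.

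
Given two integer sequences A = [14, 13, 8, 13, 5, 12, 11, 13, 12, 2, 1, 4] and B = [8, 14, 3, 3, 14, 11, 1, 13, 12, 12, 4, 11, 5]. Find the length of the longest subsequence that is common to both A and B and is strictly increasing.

A longest common strictly increasing subsequence is 8, 11, 13 (length 3); it appears in order in both A and B, and no longer such subsequence exists.

3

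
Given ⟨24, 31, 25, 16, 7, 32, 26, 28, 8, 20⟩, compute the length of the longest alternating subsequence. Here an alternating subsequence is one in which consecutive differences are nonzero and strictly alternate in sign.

8

A longest alternating subsequence is 24, 31, 25, 32, 26, 28, 8, 20 (positions 1,2,3,6,7,8,9,10); its 7 consecutive differences strictly alternate in sign, and length 8 is optimal.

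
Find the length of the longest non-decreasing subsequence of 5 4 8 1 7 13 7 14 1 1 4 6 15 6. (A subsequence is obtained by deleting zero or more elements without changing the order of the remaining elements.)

6

One longest non-decreasing subsequence is 1, 1, 1, 4, 6, 15 (positions 4,9,10,11,12,13), of length 6; no longer one exists.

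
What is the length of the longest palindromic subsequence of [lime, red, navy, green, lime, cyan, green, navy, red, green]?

7

Using dp[i][j] = 2 + dp[i+1][j−1] if the ends match, else max(dp[i+1][j], dp[i][j−1]):
dp[1][10] = 7. A witness is red navy green cyan green navy red at positions 2,3,4,6,7,8,9.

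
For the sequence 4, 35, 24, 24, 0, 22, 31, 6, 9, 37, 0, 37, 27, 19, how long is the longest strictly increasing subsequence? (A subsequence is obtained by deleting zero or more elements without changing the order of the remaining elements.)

4

Let dp[i] be the longest increasing subsequence ending at position i. Then dp = [1, 2, 2, 2, 1, 2, 3, 2, 3, 4, 1, 4, 4, 4].
The maximum is 4; one witness is 4, 24, 31, 37 at positions 1,3,7,10.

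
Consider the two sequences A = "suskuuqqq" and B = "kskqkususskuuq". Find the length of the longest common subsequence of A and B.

7

Backtracking the LCS table gives one alignment: s (A1,B7) → u (A2,B8) → s (A3,B10) → k (A4,B11) → u (A5,B12) → u (A6,B13) → q (A9,B14).
So the longest common subsequence has length 7.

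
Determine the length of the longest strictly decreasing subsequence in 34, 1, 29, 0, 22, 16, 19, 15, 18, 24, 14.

6

Let dp[i] be the longest decreasing subsequence ending at position i. Then dp = [1, 2, 2, 3, 3, 4, 4, 5, 5, 3, 6].
The maximum is 6; one witness is 34, 29, 22, 16, 15, 14 at positions 1,3,5,6,8,11.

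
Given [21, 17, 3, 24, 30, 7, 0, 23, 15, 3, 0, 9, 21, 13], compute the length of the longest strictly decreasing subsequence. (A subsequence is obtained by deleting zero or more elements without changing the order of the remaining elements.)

5

Scanning left to right, the best length ending at each element is: 21→1, 17→2, 3→3, 24→1, 30→1, 7→3, 0→4, 23→2, 15→3, 3→4, 0→5, 9→4, 21→3, 13→4.
So the longest decreasing subsequence has length 5, e.g. 21, 17, 7, 3, 0.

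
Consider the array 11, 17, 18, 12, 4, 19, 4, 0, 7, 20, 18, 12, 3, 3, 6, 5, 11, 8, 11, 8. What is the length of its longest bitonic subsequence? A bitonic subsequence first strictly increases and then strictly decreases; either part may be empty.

9

One longest bitonic subsequence is 11, 17, 18, 19, 20, 18, 12, 11, 8 (positions 1,2,3,6,10,11,12,19,20): it rises to 20 then falls. Length 9 is optimal.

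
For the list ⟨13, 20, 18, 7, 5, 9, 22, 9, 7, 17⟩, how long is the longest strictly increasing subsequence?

Let dp[i] be the longest increasing subsequence ending at position i. Then dp = [1, 2, 2, 1, 1, 2, 3, 2, 2, 3].
The maximum is 3; one witness is 13, 20, 22 at positions 1,2,7.

3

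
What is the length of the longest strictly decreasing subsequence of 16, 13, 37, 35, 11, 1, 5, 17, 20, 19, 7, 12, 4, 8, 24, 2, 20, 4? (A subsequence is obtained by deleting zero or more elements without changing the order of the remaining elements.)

Let dp[i] be the longest decreasing subsequence ending at position i. Then dp = [1, 2, 1, 2, 3, 4, 4, 3, 3, 4, 5, 5, 6, 6, 3, 7, 4, 7].
The maximum is 7; one witness is 37, 35, 20, 19, 7, 4, 2 at positions 3,4,9,10,11,13,16.

7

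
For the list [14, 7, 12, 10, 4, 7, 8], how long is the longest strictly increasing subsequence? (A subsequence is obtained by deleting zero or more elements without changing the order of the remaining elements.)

3

Scanning left to right, the best length ending at each element is: 14→1, 7→1, 12→2, 10→2, 4→1, 7→2, 8→3.
So the longest increasing subsequence has length 3, e.g. 4, 7, 8.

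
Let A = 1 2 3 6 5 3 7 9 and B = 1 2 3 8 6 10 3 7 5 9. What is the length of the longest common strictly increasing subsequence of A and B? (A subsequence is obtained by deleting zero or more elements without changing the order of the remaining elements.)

6

For each value that appears in both, track the longest common increasing run ending there.
The best achievable length is 6; one witness is 1, 2, 3, 6, 7, 9 (A-positions 1,2,3,4,7,8, B-positions 1,2,3,5,8,10).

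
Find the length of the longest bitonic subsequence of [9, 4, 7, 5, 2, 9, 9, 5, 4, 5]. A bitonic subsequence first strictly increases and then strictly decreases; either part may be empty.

One longest bitonic subsequence is 4, 7, 9, 5, 4 (positions 2,3,6,8,9): it rises to 9 then falls. Length 5 is optimal.

5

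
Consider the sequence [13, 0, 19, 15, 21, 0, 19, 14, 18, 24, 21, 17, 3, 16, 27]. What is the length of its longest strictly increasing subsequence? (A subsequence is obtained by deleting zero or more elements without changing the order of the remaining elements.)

Let dp[i] be the longest increasing subsequence ending at position i. Then dp = [1, 1, 2, 2, 3, 1, 3, 2, 3, 4, 4, 3, 2, 3, 5].
The maximum is 5; one witness is 13, 19, 21, 24, 27 at positions 1,3,5,10,15.

5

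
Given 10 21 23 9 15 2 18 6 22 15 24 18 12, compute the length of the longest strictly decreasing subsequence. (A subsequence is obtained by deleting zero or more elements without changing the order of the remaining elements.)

Let dp[i] be the longest decreasing subsequence ending at position i. Then dp = [1, 1, 1, 2, 2, 3, 2, 3, 2, 3, 1, 3, 4].
The maximum is 4; one witness is 21, 18, 15, 12 at positions 2,7,10,13.

4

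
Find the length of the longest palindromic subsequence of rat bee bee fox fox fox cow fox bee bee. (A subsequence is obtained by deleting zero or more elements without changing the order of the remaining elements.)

8

One longest palindromic subsequence is bee bee fox fox fox fox bee bee (positions 2,3,4,5,6,8,9,10); it reads the same forward and backward, and the interval DP gives dp[1][10] = 8.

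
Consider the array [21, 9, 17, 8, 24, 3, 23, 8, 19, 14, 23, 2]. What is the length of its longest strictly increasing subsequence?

4

One longest increasing subsequence is 9, 17, 19, 23 (positions 2,3,9,11), of length 4; no longer one exists.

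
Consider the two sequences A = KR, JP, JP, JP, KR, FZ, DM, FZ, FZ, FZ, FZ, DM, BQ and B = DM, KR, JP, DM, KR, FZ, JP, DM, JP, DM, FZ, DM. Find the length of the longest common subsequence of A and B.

Backtracking the LCS table gives one alignment: KR (A1,B2) → JP (A2,B3) → JP (A3,B7) → JP (A4,B9) → DM (A7,B10) → FZ (A11,B11) → DM (A12,B12).
So the longest common subsequence has length 7.

7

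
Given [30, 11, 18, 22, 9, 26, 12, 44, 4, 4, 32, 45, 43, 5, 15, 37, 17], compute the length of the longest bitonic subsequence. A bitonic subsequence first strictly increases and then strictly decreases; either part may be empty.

9

One longest bitonic subsequence is 11, 18, 22, 26, 44, 45, 43, 37, 17 (positions 2,3,4,6,8,12,13,16,17): it rises to 45 then falls. Length 9 is optimal.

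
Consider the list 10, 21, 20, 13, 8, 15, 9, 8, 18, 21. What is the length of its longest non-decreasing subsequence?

Let dp[i] be the longest non-decreasing subsequence ending at position i. Then dp = [1, 2, 2, 2, 1, 3, 2, 2, 4, 5].
The maximum is 5; one witness is 10, 13, 15, 18, 21 at positions 1,4,6,9,10.

5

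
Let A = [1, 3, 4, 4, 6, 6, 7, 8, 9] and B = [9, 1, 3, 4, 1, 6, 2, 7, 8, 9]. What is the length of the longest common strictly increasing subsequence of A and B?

For each value that appears in both, track the longest common increasing run ending there.
The best achievable length is 7; one witness is 1, 3, 4, 6, 7, 8, 9 (A-positions 1,2,3,5,7,8,9, B-positions 2,3,4,6,8,9,10).

7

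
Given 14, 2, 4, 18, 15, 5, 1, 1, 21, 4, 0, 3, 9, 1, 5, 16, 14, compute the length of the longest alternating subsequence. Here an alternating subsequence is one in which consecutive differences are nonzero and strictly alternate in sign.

Track the best alternating length ending on an up-step vs a down-step at each position: up/down = 1/1, 1/2, 3/2, 3/1, 3/4, 3/4, 1/4, 1/4, 5/1, 5/6, 1/6, 7/6, 7/6, 7/8, 9/8, 9/6, 9/10.
The maximum over both is 10; one such subsequence is 14, 2, 18, 15, 21, 0, 3, 1, 16, 14.

10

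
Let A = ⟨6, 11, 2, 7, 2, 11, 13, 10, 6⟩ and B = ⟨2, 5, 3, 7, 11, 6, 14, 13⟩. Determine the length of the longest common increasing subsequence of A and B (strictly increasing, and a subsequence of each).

A longest common strictly increasing subsequence is 2, 7, 11, 13 (length 4); it appears in order in both A and B, and no longer such subsequence exists.

4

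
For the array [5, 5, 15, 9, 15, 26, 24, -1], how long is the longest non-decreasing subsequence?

5

One longest non-decreasing subsequence is 5, 5, 15, 15, 26 (positions 1,2,3,5,6), of length 5; no longer one exists.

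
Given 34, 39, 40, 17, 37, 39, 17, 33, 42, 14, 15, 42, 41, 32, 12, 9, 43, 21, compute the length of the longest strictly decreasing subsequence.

6

One longest decreasing subsequence is 39, 37, 17, 14, 12, 9 (positions 2,5,7,10,15,16), of length 6; no longer one exists.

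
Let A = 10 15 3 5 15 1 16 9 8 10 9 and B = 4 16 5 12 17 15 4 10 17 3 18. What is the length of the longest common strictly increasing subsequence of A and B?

2

For each value that appears in both, track the longest common increasing run ending there.
The best achievable length is 2; one witness is 5, 15 (A-positions 4,5, B-positions 3,6).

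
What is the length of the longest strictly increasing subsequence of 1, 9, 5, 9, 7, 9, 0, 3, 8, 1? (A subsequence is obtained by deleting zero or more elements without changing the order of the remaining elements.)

Scanning left to right, the best length ending at each element is: 1→1, 9→2, 5→2, 9→3, 7→3, 9→4, 0→1, 3→2, 8→4, 1→2.
So the longest increasing subsequence has length 4, e.g. 1, 5, 7, 9.

4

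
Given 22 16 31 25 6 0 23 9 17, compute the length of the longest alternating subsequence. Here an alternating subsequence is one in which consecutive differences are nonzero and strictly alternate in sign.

Track the best alternating length ending on an up-step vs a down-step at each position: up/down = 1/1, 1/2, 3/1, 3/4, 1/4, 1/4, 5/4, 5/6, 7/6.
The maximum over both is 7; one such subsequence is 22, 16, 31, 6, 23, 9, 17.

7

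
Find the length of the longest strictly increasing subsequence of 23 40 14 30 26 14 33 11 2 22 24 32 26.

4

Let dp[i] be the longest increasing subsequence ending at position i. Then dp = [1, 2, 1, 2, 2, 1, 3, 1, 1, 2, 3, 4, 4].
The maximum is 4; one witness is 14, 22, 24, 32 at positions 3,10,11,12.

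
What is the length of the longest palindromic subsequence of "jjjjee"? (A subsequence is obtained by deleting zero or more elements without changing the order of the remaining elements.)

Using dp[i][j] = 2 + dp[i+1][j−1] if the ends match, else max(dp[i+1][j], dp[i][j−1]):
dp[1][6] = 4. A witness is jjjj at positions 1,2,3,4.

4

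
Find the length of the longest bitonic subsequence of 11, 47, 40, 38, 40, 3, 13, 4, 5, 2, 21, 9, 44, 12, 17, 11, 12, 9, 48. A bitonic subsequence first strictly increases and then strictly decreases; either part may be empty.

8

Let inc[i] be the LIS ending at i and dec[i] the longest strictly decreasing subsequence starting at i. inc = [1, 2, 2, 2, 3, 1, 2, 2, 3, 1, 4, 4, 5, 5, 6, 5, 6, 4, 7], dec = [3, 7, 6, 5, 5, 2, 4, 2, 2, 1, 4, 1, 4, 3, 3, 2, 2, 1, 1].
max_i inc[i]+dec[i]−1 = 8, with one witness 11, 47, 40, 38, 21, 17, 12, 9.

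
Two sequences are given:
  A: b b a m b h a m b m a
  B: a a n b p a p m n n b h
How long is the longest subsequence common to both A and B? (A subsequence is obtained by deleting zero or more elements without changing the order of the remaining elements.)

A longest common subsequence is bambh (length 5); the LCS DP confirms no longer common subsequence exists.

5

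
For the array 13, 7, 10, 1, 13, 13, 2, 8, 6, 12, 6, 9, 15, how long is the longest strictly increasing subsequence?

5

Let dp[i] be the longest increasing subsequence ending at position i. Then dp = [1, 1, 2, 1, 3, 3, 2, 3, 3, 4, 3, 4, 5].
The maximum is 5; one witness is 1, 2, 8, 12, 15 at positions 4,7,8,10,13.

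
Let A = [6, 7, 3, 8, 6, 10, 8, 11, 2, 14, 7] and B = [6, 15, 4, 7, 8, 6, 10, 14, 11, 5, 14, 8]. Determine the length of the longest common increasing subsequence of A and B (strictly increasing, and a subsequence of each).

For each value that appears in both, track the longest common increasing run ending there.
The best achievable length is 6; one witness is 6, 7, 8, 10, 11, 14 (A-positions 1,2,4,6,8,10, B-positions 1,4,5,7,9,11).

6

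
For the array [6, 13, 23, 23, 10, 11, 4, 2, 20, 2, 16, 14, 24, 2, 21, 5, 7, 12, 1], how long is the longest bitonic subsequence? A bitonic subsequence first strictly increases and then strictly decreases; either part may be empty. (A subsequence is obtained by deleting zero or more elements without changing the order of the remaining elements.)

Let inc[i] be the LIS ending at i and dec[i] the longest strictly decreasing subsequence starting at i. inc = [1, 2, 3, 3, 2, 3, 1, 1, 4, 1, 4, 4, 5, 1, 5, 2, 3, 4, 1], dec = [4, 5, 6, 6, 4, 4, 3, 2, 5, 2, 4, 3, 4, 2, 3, 2, 2, 2, 1].
max_i inc[i]+dec[i]−1 = 8, with one witness 6, 13, 23, 20, 16, 14, 12, 1.

8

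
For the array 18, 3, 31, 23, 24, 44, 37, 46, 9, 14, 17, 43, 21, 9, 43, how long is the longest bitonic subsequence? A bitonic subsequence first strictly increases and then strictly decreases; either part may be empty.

8

Let inc[i] be the LIS ending at i and dec[i] the longest strictly decreasing subsequence starting at i. inc = [1, 1, 2, 2, 3, 4, 4, 5, 2, 3, 4, 5, 5, 2, 6], dec = [3, 1, 4, 3, 3, 4, 3, 4, 1, 2, 2, 3, 2, 1, 1].
max_i inc[i]+dec[i]−1 = 8, with one witness 18, 23, 24, 44, 46, 43, 21, 9.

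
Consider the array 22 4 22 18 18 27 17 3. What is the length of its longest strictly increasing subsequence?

Scanning left to right, the best length ending at each element is: 22→1, 4→1, 22→2, 18→2, 18→2, 27→3, 17→2, 3→1.
So the longest increasing subsequence has length 3, e.g. 4, 22, 27.

3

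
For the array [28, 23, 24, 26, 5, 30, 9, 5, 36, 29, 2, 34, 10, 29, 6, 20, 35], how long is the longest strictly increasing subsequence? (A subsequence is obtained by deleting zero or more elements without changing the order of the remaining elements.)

One longest increasing subsequence is 23, 24, 26, 30, 34, 35 (positions 2,3,4,6,12,17), of length 6; no longer one exists.

6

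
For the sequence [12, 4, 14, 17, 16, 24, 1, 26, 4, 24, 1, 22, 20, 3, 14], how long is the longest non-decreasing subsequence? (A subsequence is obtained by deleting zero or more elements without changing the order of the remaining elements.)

Scanning left to right, the best length ending at each element is: 12→1, 4→1, 14→2, 17→3, 16→3, 24→4, 1→1, 26→5, 4→2, 24→5, 1→2, 22→4, 20→4, 3→3, 14→4.
So the longest non-decreasing subsequence has length 5, e.g. 12, 14, 17, 24, 26.

5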